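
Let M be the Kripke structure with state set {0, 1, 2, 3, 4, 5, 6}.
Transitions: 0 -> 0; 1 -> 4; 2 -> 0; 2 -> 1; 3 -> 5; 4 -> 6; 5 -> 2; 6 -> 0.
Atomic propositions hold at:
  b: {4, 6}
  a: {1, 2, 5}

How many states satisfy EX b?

2

Sat(EX b) = {s : some successor in {4, 6}} = {1, 4}
|Sat(EX b)| = |{1, 4}| = 2.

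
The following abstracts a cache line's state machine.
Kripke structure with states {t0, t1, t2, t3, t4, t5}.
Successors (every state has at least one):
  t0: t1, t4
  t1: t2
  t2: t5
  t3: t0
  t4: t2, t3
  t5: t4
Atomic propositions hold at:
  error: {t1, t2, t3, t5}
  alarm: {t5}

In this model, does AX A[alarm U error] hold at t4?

Yes

A[alarm U error]: least fixpoint, start Z0 = Sat(error) = {t1, t2, t3, t5}, add states in Sat(alarm) with every successor in Z. Already a fixed point.
Sat(A[alarm U error]) = {t1, t2, t3, t5}
Sat(AX A[alarm U error]) = {s : every successor in {t1, t2, t3, t5}} = {t1, t2, t4}
t4 ∈ Sat(AX A[alarm U error]) = {t1, t2, t4}, so the formula holds at t4.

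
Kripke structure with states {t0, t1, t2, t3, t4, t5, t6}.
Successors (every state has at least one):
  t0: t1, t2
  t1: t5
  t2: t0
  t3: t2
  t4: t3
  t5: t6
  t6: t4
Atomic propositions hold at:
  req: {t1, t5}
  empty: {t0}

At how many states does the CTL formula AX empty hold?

1

Sat(AX empty) = {s : every successor in {t0}} = {t2}
|Sat(AX empty)| = |{t2}| = 1.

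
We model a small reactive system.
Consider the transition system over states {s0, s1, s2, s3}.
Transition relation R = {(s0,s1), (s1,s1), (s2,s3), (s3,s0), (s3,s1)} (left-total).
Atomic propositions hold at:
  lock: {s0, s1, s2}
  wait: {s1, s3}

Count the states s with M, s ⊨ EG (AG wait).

AG wait: greatest fixpoint, start Z0 = {s1, s3}, keep only states in Sat with every successor in Z. Z1 = {s1}; fixed.
Sat(AG wait) = {s1}
EG (AG wait): greatest fixpoint, start Z0 = {s1}, keep only states in Sat with some successor in Z. Already a fixed point.
Sat(EG (AG wait)) = {s1}
|Sat(EG (AG wait))| = |{s1}| = 1.

1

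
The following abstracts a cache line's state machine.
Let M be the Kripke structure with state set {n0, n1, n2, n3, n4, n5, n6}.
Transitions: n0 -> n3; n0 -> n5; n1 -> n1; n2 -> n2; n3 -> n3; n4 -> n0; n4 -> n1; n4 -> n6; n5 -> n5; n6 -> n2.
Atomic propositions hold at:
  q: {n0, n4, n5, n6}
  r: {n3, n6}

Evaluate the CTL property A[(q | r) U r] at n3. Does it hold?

Yes

Sat(q | r) = {n0, n3, n4, n5, n6}
A[(q | r) U r]: least fixpoint, start Z0 = Sat(r) = {n3, n6}, add states in Sat(q | r) with every successor in Z. Already a fixed point.
Sat(A[(q | r) U r]) = {n3, n6}
n3 ∈ Sat(A[(q | r) U r]) = {n3, n6}, so the formula holds at n3.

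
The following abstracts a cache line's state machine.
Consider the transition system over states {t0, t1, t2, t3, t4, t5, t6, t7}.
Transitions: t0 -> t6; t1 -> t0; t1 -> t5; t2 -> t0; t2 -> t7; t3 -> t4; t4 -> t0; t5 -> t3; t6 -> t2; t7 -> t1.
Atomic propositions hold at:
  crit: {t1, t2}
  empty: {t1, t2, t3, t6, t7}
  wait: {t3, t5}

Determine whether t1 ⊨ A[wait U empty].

A[wait U empty]: least fixpoint, start Z0 = Sat(empty) = {t1, t2, t3, t6, t7}, add states in Sat(wait) with every successor in Z. Z1 = {t1, t2, t3, t5, t6, t7}; fixed.
Sat(A[wait U empty]) = {t1, t2, t3, t5, t6, t7}
t1 ∈ Sat(A[wait U empty]) = {t1, t2, t3, t5, t6, t7}, so the formula holds at t1.

Yes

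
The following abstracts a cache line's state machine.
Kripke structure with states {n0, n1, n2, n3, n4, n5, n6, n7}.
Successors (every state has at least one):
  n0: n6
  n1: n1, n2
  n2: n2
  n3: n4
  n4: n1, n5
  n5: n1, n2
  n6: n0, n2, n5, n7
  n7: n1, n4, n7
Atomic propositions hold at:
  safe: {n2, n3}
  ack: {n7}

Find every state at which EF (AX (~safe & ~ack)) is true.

{n0, n3, n4, n6, n7}

Sat(~safe) = {n0, n1, n4, n5, n6, n7}
Sat(~ack) = {n0, n1, n2, n3, n4, n5, n6}
Sat(~safe & ~ack) = {n0, n1, n4, n5, n6}
Sat(AX (~safe & ~ack)) = {s : every successor in {n0, n1, n4, n5, n6}} = {n0, n3, n4}
EF (AX (~safe & ~ack)): least fixpoint, start Z0 = {n0, n3, n4}, add states with some successor in Z. Z1 = {n0, n3, n4, n6, n7}; fixed.
Sat(EF (AX (~safe & ~ack))) = {n0, n3, n4, n6, n7}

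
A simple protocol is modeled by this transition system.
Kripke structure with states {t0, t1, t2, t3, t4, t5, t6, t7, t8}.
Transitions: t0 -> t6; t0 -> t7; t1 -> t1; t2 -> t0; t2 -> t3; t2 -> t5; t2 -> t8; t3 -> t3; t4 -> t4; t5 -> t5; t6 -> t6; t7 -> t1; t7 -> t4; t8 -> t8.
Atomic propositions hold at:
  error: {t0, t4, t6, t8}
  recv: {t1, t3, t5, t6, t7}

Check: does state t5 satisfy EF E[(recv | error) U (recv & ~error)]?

Yes

Sat(recv | error) = {t0, t1, t3, t4, t5, t6, t7, t8}
Sat(~error) = {t1, t2, t3, t5, t7}
Sat(recv & ~error) = {t1, t3, t5, t7}
E[(recv | error) U (recv & ~error)]: least fixpoint, start Z0 = Sat((recv & ~error)) = {t1, t3, t5, t7}, add states in Sat(recv | error) with some successor in Z. Z1 = {t0, t1, t3, t5, t7}; fixed.
Sat(E[(recv | error) U (recv & ~error)]) = {t0, t1, t3, t5, t7}
EF E[(recv | error) U (recv & ~error)]: least fixpoint, start Z0 = {t0, t1, t3, t5, t7}, add states with some successor in Z. Z1 = {t0, t1, t2, t3, t5, t7}; fixed.
Sat(EF E[(recv | error) U (recv & ~error)]) = {t0, t1, t2, t3, t5, t7}
t5 ∈ Sat(EF E[(recv | error) U (recv & ~error)]) = {t0, t1, t2, t3, t5, t7}, so the formula holds at t5.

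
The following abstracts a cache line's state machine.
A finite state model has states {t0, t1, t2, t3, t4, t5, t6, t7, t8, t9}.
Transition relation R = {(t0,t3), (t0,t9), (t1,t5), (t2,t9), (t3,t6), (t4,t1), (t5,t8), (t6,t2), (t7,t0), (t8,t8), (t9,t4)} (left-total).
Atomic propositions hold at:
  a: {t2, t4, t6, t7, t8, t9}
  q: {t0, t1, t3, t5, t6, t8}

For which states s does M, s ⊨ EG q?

{t1, t5, t8}

EG q: greatest fixpoint, start Z0 = {t0, t1, t3, t5, t6, t8}, keep only states in Sat with some successor in Z. Z1 = {t0, t1, t3, t5, t8}; Z2 = {t0, t1, t5, t8}; Z3 = {t1, t5, t8}; fixed.
Sat(EG q) = {t1, t5, t8}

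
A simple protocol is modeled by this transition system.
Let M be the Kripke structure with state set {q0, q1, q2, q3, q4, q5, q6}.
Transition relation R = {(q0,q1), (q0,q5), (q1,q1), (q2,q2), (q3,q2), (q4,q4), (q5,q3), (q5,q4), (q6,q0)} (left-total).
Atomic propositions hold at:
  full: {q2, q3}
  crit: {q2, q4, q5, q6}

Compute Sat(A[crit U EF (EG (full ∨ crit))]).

Sat(full ∨ crit) = {q2, q3, q4, q5, q6}
EG (full ∨ crit): greatest fixpoint, start Z0 = {q2, q3, q4, q5, q6}, keep only states in Sat with some successor in Z. Z1 = {q2, q3, q4, q5}; fixed.
Sat(EG (full ∨ crit)) = {q2, q3, q4, q5}
EF (EG (full ∨ crit)): least fixpoint, start Z0 = {q2, q3, q4, q5}, add states with some successor in Z. Z1 = {q0, q2, q3, q4, q5}; Z2 = {q0, q2, q3, q4, q5, q6}; fixed.
Sat(EF (EG (full ∨ crit))) = {q0, q2, q3, q4, q5, q6}
A[crit U EF (EG (full ∨ crit))]: least fixpoint, start Z0 = Sat(EF (EG (full ∨ crit))) = {q0, q2, q3, q4, q5, q6}, add states in Sat(crit) with every successor in Z. Already a fixed point.
Sat(A[crit U EF (EG (full ∨ crit))]) = {q0, q2, q3, q4, q5, q6}

{q0, q2, q3, q4, q5, q6}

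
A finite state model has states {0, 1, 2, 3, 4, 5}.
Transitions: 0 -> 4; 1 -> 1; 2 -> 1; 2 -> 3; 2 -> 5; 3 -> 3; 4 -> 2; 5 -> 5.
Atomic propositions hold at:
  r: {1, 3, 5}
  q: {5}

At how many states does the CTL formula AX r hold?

4

Sat(AX r) = {s : every successor in {1, 3, 5}} = {1, 2, 3, 5}
|Sat(AX r)| = |{1, 2, 3, 5}| = 4.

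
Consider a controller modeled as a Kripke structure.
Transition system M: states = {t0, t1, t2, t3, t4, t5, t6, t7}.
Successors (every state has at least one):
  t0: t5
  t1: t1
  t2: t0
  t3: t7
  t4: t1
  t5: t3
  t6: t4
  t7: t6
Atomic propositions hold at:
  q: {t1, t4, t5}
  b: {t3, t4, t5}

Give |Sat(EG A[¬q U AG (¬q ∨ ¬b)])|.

1

Sat(¬q) = {t0, t2, t3, t6, t7}
Sat(¬b) = {t0, t1, t2, t6, t7}
Sat(¬q ∨ ¬b) = {t0, t1, t2, t3, t6, t7}
AG (¬q ∨ ¬b): greatest fixpoint, start Z0 = {t0, t1, t2, t3, t6, t7}, keep only states in Sat with every successor in Z. Z1 = {t1, t2, t3, t7}; Z2 = {t1, t3}; Z3 = {t1}; fixed.
Sat(AG (¬q ∨ ¬b)) = {t1}
A[¬q U AG (¬q ∨ ¬b)]: least fixpoint, start Z0 = Sat(AG (¬q ∨ ¬b)) = {t1}, add states in Sat(¬q) with every successor in Z. Already a fixed point.
Sat(A[¬q U AG (¬q ∨ ¬b)]) = {t1}
EG A[¬q U AG (¬q ∨ ¬b)]: greatest fixpoint, start Z0 = {t1}, keep only states in Sat with some successor in Z. Already a fixed point.
Sat(EG A[¬q U AG (¬q ∨ ¬b)]) = {t1}
|Sat(EG A[¬q U AG (¬q ∨ ¬b)])| = |{t1}| = 1.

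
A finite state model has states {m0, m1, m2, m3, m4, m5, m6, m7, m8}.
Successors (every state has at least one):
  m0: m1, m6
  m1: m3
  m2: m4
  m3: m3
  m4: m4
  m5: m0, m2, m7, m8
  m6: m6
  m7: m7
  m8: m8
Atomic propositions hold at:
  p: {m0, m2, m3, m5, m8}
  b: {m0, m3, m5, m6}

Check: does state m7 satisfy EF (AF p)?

AF p: least fixpoint, start Z0 = {m0, m2, m3, m5, m8}, add states with every successor in Z. Z1 = {m0, m1, m2, m3, m5, m8}; fixed.
Sat(AF p) = {m0, m1, m2, m3, m5, m8}
EF (AF p): least fixpoint, start Z0 = {m0, m1, m2, m3, m5, m8}, add states with some successor in Z. Already a fixed point.
Sat(EF (AF p)) = {m0, m1, m2, m3, m5, m8}
m7 ∉ Sat(EF (AF p)) = {m0, m1, m2, m3, m5, m8}, so the formula does not hold at m7.

No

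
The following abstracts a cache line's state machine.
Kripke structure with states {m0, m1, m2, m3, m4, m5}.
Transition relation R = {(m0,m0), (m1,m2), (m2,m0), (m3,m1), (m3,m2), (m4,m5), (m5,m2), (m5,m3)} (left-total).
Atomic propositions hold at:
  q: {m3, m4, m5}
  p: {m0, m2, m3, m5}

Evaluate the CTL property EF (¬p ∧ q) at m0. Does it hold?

Sat(¬p) = {m1, m4}
Sat(¬p ∧ q) = {m4}
EF (¬p ∧ q): least fixpoint, start Z0 = {m4}, add states with some successor in Z. Already a fixed point.
Sat(EF (¬p ∧ q)) = {m4}
m0 ∉ Sat(EF (¬p ∧ q)) = {m4}, so the formula does not hold at m0.

No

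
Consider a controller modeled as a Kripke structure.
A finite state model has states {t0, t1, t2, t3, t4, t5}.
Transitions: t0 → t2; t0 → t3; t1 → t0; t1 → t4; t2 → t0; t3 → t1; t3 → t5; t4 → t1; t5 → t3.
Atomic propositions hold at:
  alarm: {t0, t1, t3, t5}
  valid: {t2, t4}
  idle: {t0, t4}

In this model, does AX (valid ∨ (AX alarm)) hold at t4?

No

Sat(AX alarm) = {s : every successor in {t0, t1, t3, t5}} = {t2, t3, t4, t5}
Sat(valid ∨ (AX alarm)) = {t2, t3, t4, t5}
Sat(AX (valid ∨ (AX alarm))) = {s : every successor in {t2, t3, t4, t5}} = {t0, t5}
t4 ∉ Sat(AX (valid ∨ (AX alarm))) = {t0, t5}, so the formula does not hold at t4.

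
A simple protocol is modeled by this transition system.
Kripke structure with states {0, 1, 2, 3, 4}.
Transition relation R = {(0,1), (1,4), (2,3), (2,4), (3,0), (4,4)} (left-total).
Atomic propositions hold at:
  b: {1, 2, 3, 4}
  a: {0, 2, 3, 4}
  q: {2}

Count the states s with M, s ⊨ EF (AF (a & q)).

1

Sat(a & q) = {2}
AF (a & q): least fixpoint, start Z0 = {2}, add states with every successor in Z. Already a fixed point.
Sat(AF (a & q)) = {2}
EF (AF (a & q)): least fixpoint, start Z0 = {2}, add states with some successor in Z. Already a fixed point.
Sat(EF (AF (a & q))) = {2}
|Sat(EF (AF (a & q)))| = |{2}| = 1.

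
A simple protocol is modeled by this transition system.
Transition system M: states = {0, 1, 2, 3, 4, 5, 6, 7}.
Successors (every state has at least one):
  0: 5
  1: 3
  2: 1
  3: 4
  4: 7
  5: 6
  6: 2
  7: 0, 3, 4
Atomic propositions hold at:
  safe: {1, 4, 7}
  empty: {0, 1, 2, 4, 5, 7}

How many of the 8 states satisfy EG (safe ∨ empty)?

Sat(safe ∨ empty) = {0, 1, 2, 4, 5, 7}
EG (safe ∨ empty): greatest fixpoint, start Z0 = {0, 1, 2, 4, 5, 7}, keep only states in Sat with some successor in Z. Z1 = {0, 2, 4, 7}; Z2 = {4, 7}; fixed.
Sat(EG (safe ∨ empty)) = {4, 7}
|Sat(EG (safe ∨ empty))| = |{4, 7}| = 2.

2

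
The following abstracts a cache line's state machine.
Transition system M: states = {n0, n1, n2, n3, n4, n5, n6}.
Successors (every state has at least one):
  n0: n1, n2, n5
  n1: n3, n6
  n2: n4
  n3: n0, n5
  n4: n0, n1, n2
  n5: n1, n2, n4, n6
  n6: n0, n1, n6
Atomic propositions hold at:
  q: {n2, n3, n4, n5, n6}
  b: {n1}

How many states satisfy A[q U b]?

A[q U b]: least fixpoint, start Z0 = Sat(b) = {n1}, add states in Sat(q) with every successor in Z. Already a fixed point.
Sat(A[q U b]) = {n1}
|Sat(A[q U b])| = |{n1}| = 1.

1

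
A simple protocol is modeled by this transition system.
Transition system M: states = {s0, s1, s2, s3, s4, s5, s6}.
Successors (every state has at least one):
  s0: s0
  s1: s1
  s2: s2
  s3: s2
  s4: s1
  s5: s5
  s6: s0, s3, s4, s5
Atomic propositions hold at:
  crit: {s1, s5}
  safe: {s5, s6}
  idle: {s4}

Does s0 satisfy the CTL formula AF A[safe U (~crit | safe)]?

Sat(~crit) = {s0, s2, s3, s4, s6}
Sat(~crit | safe) = {s0, s2, s3, s4, s5, s6}
A[safe U (~crit | safe)]: least fixpoint, start Z0 = Sat((~crit | safe)) = {s0, s2, s3, s4, s5, s6}, add states in Sat(safe) with every successor in Z. Already a fixed point.
Sat(A[safe U (~crit | safe)]) = {s0, s2, s3, s4, s5, s6}
AF A[safe U (~crit | safe)]: least fixpoint, start Z0 = {s0, s2, s3, s4, s5, s6}, add states with every successor in Z. Already a fixed point.
Sat(AF A[safe U (~crit | safe)]) = {s0, s2, s3, s4, s5, s6}
s0 ∈ Sat(AF A[safe U (~crit | safe)]) = {s0, s2, s3, s4, s5, s6}, so the formula holds at s0.

Yes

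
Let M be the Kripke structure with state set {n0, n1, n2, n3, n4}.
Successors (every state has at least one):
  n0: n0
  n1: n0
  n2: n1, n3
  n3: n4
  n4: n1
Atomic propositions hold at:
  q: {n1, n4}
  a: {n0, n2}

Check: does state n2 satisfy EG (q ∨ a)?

Yes

Sat(q ∨ a) = {n0, n1, n2, n4}
EG (q ∨ a): greatest fixpoint, start Z0 = {n0, n1, n2, n4}, keep only states in Sat with some successor in Z. Already a fixed point.
Sat(EG (q ∨ a)) = {n0, n1, n2, n4}
n2 ∈ Sat(EG (q ∨ a)) = {n0, n1, n2, n4}, so the formula holds at n2.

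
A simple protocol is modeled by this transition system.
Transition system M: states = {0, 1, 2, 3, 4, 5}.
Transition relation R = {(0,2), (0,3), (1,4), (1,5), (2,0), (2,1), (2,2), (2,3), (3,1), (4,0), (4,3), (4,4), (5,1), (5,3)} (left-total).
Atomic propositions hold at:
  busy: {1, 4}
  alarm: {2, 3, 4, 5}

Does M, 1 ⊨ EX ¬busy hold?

Yes

Sat(¬busy) = {0, 2, 3, 5}
Sat(EX ¬busy) = {s : some successor in {0, 2, 3, 5}} = {0, 1, 2, 4, 5}
1 ∈ Sat(EX ¬busy) = {0, 1, 2, 4, 5}, so the formula holds at 1.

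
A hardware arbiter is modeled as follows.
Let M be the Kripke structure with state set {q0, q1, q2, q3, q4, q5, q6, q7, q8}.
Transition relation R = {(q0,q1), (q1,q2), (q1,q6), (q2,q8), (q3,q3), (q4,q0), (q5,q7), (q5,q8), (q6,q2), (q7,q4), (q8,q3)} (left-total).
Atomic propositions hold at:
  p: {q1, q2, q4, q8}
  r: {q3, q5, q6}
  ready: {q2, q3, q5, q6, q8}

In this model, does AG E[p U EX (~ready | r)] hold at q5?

Sat(~ready) = {q0, q1, q4, q7}
Sat(~ready | r) = {q0, q1, q3, q4, q5, q6, q7}
Sat(EX (~ready | r)) = {s : some successor in {q0, q1, q3, q4, q5, q6, q7}} = {q0, q1, q3, q4, q5, q7, q8}
E[p U EX (~ready | r)]: least fixpoint, start Z0 = Sat(EX (~ready | r)) = {q0, q1, q3, q4, q5, q7, q8}, add states in Sat(p) with some successor in Z. Z1 = {q0, q1, q2, q3, q4, q5, q7, q8}; fixed.
Sat(E[p U EX (~ready | r)]) = {q0, q1, q2, q3, q4, q5, q7, q8}
AG E[p U EX (~ready | r)]: greatest fixpoint, start Z0 = {q0, q1, q2, q3, q4, q5, q7, q8}, keep only states in Sat with every successor in Z. Z1 = {q0, q2, q3, q4, q5, q7, q8}; Z2 = {q2, q3, q4, q5, q7, q8}; Z3 = {q2, q3, q5, q7, q8}; Z4 = {q2, q3, q5, q8}; Z5 = {q2, q3, q8}; fixed.
Sat(AG E[p U EX (~ready | r)]) = {q2, q3, q8}
q5 ∉ Sat(AG E[p U EX (~ready | r)]) = {q2, q3, q8}, so the formula does not hold at q5.

No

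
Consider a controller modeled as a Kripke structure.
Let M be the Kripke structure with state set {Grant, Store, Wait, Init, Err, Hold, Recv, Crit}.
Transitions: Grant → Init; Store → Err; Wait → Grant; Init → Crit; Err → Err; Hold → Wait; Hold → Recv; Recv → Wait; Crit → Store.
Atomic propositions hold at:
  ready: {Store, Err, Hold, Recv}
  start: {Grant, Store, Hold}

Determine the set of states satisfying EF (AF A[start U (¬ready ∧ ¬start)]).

{Grant, Wait, Init, Hold, Recv, Crit}

Sat(¬ready) = {Grant, Wait, Init, Crit}
Sat(¬start) = {Wait, Init, Err, Recv, Crit}
Sat(¬ready ∧ ¬start) = {Wait, Init, Crit}
A[start U (¬ready ∧ ¬start)]: least fixpoint, start Z0 = Sat((¬ready ∧ ¬start)) = {Wait, Init, Crit}, add states in Sat(start) with every successor in Z. Z1 = {Grant, Wait, Init, Crit}; fixed.
Sat(A[start U (¬ready ∧ ¬start)]) = {Grant, Wait, Init, Crit}
AF A[start U (¬ready ∧ ¬start)]: least fixpoint, start Z0 = {Grant, Wait, Init, Crit}, add states with every successor in Z. Z1 = {Grant, Wait, Init, Recv, Crit}; Z2 = {Grant, Wait, Init, Hold, Recv, Crit}; fixed.
Sat(AF A[start U (¬ready ∧ ¬start)]) = {Grant, Wait, Init, Hold, Recv, Crit}
EF (AF A[start U (¬ready ∧ ¬start)]): least fixpoint, start Z0 = {Grant, Wait, Init, Hold, Recv, Crit}, add states with some successor in Z. Already a fixed point.
Sat(EF (AF A[start U (¬ready ∧ ¬start)])) = {Grant, Wait, Init, Hold, Recv, Crit}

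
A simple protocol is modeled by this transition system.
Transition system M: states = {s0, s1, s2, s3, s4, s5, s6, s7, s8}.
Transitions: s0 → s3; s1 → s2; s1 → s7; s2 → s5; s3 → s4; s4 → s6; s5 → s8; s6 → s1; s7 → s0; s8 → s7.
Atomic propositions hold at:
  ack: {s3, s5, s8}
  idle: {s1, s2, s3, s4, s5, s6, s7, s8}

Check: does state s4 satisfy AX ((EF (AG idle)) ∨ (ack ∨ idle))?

AG idle: greatest fixpoint, start Z0 = {s1, s2, s3, s4, s5, s6, s7, s8}, keep only states in Sat with every successor in Z. Z1 = {s1, s2, s3, s4, s5, s6, s8}; Z2 = {s2, s3, s4, s5, s6}; Z3 = {s2, s3, s4}; Z4 = {s3}; Z5 = ∅; fixed.
Sat(AG idle) = ∅
EF (AG idle): least fixpoint, start Z0 = ∅, add states with some successor in Z. Already a fixed point.
Sat(EF (AG idle)) = ∅
Sat(ack ∨ idle) = {s1, s2, s3, s4, s5, s6, s7, s8}
Sat((EF (AG idle)) ∨ (ack ∨ idle)) = {s1, s2, s3, s4, s5, s6, s7, s8}
Sat(AX ((EF (AG idle)) ∨ (ack ∨ idle))) = {s : every successor in {s1, s2, s3, s4, s5, s6, s7, s8}} = {s0, s1, s2, s3, s4, s5, s6, s8}
s4 ∈ Sat(AX ((EF (AG idle)) ∨ (ack ∨ idle))) = {s0, s1, s2, s3, s4, s5, s6, s8}, so the formula holds at s4.

Yes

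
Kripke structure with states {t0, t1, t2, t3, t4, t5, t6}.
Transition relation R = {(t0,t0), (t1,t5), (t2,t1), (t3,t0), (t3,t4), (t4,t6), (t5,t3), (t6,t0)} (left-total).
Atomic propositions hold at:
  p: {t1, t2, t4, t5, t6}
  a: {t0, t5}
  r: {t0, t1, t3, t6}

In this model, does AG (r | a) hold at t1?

Sat(r | a) = {t0, t1, t3, t5, t6}
AG (r | a): greatest fixpoint, start Z0 = {t0, t1, t3, t5, t6}, keep only states in Sat with every successor in Z. Z1 = {t0, t1, t5, t6}; Z2 = {t0, t1, t6}; Z3 = {t0, t6}; fixed.
Sat(AG (r | a)) = {t0, t6}
t1 ∉ Sat(AG (r | a)) = {t0, t6}, so the formula does not hold at t1.

No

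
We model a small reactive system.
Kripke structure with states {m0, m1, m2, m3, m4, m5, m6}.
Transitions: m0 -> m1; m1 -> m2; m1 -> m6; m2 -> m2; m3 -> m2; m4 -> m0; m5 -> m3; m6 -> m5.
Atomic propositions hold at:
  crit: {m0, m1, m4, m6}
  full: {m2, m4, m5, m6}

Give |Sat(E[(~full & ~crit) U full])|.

5

Sat(~full) = {m0, m1, m3}
Sat(~crit) = {m2, m3, m5}
Sat(~full & ~crit) = {m3}
E[(~full & ~crit) U full]: least fixpoint, start Z0 = Sat(full) = {m2, m4, m5, m6}, add states in Sat(~full & ~crit) with some successor in Z. Z1 = {m2, m3, m4, m5, m6}; fixed.
Sat(E[(~full & ~crit) U full]) = {m2, m3, m4, m5, m6}
|Sat(E[(~full & ~crit) U full])| = |{m2, m3, m4, m5, m6}| = 5.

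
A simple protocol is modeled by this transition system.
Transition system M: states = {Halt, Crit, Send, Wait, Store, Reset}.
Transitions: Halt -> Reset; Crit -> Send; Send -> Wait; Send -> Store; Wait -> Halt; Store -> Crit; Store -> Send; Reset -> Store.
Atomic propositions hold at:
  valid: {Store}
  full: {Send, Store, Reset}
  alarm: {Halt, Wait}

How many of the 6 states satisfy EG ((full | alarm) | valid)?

Sat(full | alarm) = {Halt, Send, Wait, Store, Reset}
Sat((full | alarm) | valid) = {Halt, Send, Wait, Store, Reset}
EG ((full | alarm) | valid): greatest fixpoint, start Z0 = {Halt, Send, Wait, Store, Reset}, keep only states in Sat with some successor in Z. Already a fixed point.
Sat(EG ((full | alarm) | valid)) = {Halt, Send, Wait, Store, Reset}
|Sat(EG ((full | alarm) | valid))| = |{Halt, Send, Wait, Store, Reset}| = 5.

5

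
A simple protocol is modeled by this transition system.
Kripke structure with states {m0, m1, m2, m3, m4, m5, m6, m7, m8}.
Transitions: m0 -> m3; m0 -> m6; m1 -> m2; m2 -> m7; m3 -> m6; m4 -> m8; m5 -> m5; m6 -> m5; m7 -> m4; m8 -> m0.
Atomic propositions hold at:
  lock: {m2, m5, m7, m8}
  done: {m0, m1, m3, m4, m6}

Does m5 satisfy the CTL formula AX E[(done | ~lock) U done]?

No

Sat(~lock) = {m0, m1, m3, m4, m6}
Sat(done | ~lock) = {m0, m1, m3, m4, m6}
E[(done | ~lock) U done]: least fixpoint, start Z0 = Sat(done) = {m0, m1, m3, m4, m6}, add states in Sat(done | ~lock) with some successor in Z. Already a fixed point.
Sat(E[(done | ~lock) U done]) = {m0, m1, m3, m4, m6}
Sat(AX E[(done | ~lock) U done]) = {s : every successor in {m0, m1, m3, m4, m6}} = {m0, m3, m7, m8}
m5 ∉ Sat(AX E[(done | ~lock) U done]) = {m0, m3, m7, m8}, so the formula does not hold at m5.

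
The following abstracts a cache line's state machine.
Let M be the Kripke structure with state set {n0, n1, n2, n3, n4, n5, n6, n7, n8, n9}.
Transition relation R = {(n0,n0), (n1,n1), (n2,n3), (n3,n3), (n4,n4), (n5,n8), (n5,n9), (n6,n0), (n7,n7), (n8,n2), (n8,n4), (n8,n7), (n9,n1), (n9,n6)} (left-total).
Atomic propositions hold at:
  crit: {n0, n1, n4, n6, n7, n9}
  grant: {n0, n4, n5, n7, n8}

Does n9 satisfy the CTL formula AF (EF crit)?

Yes

EF crit: least fixpoint, start Z0 = {n0, n1, n4, n6, n7, n9}, add states with some successor in Z. Z1 = {n0, n1, n4, n5, n6, n7, n8, n9}; fixed.
Sat(EF crit) = {n0, n1, n4, n5, n6, n7, n8, n9}
AF (EF crit): least fixpoint, start Z0 = {n0, n1, n4, n5, n6, n7, n8, n9}, add states with every successor in Z. Already a fixed point.
Sat(AF (EF crit)) = {n0, n1, n4, n5, n6, n7, n8, n9}
n9 ∈ Sat(AF (EF crit)) = {n0, n1, n4, n5, n6, n7, n8, n9}, so the formula holds at n9.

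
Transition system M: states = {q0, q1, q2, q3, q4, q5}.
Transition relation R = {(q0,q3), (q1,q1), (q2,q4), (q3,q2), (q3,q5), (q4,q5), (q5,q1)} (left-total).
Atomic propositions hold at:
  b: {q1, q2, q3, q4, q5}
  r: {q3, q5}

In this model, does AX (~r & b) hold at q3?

Sat(~r) = {q0, q1, q2, q4}
Sat(~r & b) = {q1, q2, q4}
Sat(AX (~r & b)) = {s : every successor in {q1, q2, q4}} = {q1, q2, q5}
q3 ∉ Sat(AX (~r & b)) = {q1, q2, q5}, so the formula does not hold at q3.

No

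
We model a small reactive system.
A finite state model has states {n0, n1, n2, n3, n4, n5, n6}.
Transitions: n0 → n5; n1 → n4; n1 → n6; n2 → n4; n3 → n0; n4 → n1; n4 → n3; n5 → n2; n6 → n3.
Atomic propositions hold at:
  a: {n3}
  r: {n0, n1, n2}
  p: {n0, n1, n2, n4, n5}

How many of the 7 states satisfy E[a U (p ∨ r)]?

Sat(p ∨ r) = {n0, n1, n2, n4, n5}
E[a U (p ∨ r)]: least fixpoint, start Z0 = Sat((p ∨ r)) = {n0, n1, n2, n4, n5}, add states in Sat(a) with some successor in Z. Z1 = {n0, n1, n2, n3, n4, n5}; fixed.
Sat(E[a U (p ∨ r)]) = {n0, n1, n2, n3, n4, n5}
|Sat(E[a U (p ∨ r)])| = |{n0, n1, n2, n3, n4, n5}| = 6.

6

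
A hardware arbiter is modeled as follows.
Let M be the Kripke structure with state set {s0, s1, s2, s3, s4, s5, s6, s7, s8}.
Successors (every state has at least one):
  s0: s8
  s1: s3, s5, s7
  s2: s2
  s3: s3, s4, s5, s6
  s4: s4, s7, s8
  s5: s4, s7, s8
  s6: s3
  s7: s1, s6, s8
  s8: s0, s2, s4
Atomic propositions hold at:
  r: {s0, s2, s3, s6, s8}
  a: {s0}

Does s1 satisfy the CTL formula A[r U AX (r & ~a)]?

No

Sat(~a) = {s1, s2, s3, s4, s5, s6, s7, s8}
Sat(r & ~a) = {s2, s3, s6, s8}
Sat(AX (r & ~a)) = {s : every successor in {s2, s3, s6, s8}} = {s0, s2, s6}
A[r U AX (r & ~a)]: least fixpoint, start Z0 = Sat(AX (r & ~a)) = {s0, s2, s6}, add states in Sat(r) with every successor in Z. Already a fixed point.
Sat(A[r U AX (r & ~a)]) = {s0, s2, s6}
s1 ∉ Sat(A[r U AX (r & ~a)]) = {s0, s2, s6}, so the formula does not hold at s1.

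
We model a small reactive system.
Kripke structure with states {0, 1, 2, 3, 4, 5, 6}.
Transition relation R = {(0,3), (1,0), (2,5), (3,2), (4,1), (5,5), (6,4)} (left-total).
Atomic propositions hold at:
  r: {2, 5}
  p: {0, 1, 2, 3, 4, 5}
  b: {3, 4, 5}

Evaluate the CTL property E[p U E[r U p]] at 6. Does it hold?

No

E[r U p]: least fixpoint, start Z0 = Sat(p) = {0, 1, 2, 3, 4, 5}, add states in Sat(r) with some successor in Z. Already a fixed point.
Sat(E[r U p]) = {0, 1, 2, 3, 4, 5}
E[p U E[r U p]]: least fixpoint, start Z0 = Sat(E[r U p]) = {0, 1, 2, 3, 4, 5}, add states in Sat(p) with some successor in Z. Already a fixed point.
Sat(E[p U E[r U p]]) = {0, 1, 2, 3, 4, 5}
6 ∉ Sat(E[p U E[r U p]]) = {0, 1, 2, 3, 4, 5}, so the formula does not hold at 6.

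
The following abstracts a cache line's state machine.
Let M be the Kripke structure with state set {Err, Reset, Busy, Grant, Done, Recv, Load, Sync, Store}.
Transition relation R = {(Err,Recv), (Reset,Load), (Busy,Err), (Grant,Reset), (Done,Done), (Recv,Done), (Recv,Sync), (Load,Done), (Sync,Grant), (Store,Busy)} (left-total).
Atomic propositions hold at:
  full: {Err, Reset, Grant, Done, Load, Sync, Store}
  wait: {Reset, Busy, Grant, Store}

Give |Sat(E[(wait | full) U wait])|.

Sat(wait | full) = {Err, Reset, Busy, Grant, Done, Load, Sync, Store}
E[(wait | full) U wait]: least fixpoint, start Z0 = Sat(wait) = {Reset, Busy, Grant, Store}, add states in Sat(wait | full) with some successor in Z. Z1 = {Reset, Busy, Grant, Sync, Store}; fixed.
Sat(E[(wait | full) U wait]) = {Reset, Busy, Grant, Sync, Store}
|Sat(E[(wait | full) U wait])| = |{Reset, Busy, Grant, Sync, Store}| = 5.

5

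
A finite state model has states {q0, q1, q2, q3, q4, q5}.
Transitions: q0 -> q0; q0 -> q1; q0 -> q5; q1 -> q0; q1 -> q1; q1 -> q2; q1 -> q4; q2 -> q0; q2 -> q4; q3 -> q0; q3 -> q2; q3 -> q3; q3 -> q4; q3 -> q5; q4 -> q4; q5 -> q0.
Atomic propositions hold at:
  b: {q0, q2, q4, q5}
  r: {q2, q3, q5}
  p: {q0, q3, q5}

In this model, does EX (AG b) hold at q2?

AG b: greatest fixpoint, start Z0 = {q0, q2, q4, q5}, keep only states in Sat with every successor in Z. Z1 = {q2, q4, q5}; Z2 = {q4}; fixed.
Sat(AG b) = {q4}
Sat(EX (AG b)) = {s : some successor in {q4}} = {q1, q2, q3, q4}
q2 ∈ Sat(EX (AG b)) = {q1, q2, q3, q4}, so the formula holds at q2.

Yes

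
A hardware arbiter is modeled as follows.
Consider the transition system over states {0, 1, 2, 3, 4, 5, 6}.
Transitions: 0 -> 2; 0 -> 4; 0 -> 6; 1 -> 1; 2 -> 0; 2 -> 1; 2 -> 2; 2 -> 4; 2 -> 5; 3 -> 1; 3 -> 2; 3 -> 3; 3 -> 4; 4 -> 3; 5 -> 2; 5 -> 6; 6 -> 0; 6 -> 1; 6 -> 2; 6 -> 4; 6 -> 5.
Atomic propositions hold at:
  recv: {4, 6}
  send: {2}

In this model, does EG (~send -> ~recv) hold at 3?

Sat(~send) = {0, 1, 3, 4, 5, 6}
Sat(~recv) = {0, 1, 2, 3, 5}
Sat(~send -> ~recv) = {0, 1, 2, 3, 5}
EG (~send -> ~recv): greatest fixpoint, start Z0 = {0, 1, 2, 3, 5}, keep only states in Sat with some successor in Z. Already a fixed point.
Sat(EG (~send -> ~recv)) = {0, 1, 2, 3, 5}
3 ∈ Sat(EG (~send -> ~recv)) = {0, 1, 2, 3, 5}, so the formula holds at 3.

Yes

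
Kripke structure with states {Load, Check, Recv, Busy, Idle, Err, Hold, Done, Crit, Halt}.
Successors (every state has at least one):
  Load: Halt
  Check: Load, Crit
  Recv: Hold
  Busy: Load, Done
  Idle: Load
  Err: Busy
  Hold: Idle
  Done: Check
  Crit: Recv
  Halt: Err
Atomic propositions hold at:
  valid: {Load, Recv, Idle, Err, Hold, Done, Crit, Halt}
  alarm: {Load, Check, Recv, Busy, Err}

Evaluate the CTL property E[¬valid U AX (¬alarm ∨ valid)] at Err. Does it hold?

No

Sat(¬valid) = {Check, Busy}
Sat(¬alarm) = {Idle, Hold, Done, Crit, Halt}
Sat(¬alarm ∨ valid) = {Load, Recv, Idle, Err, Hold, Done, Crit, Halt}
Sat(AX (¬alarm ∨ valid)) = {s : every successor in {Load, Recv, Idle, Err, Hold, Done, Crit, Halt}} = {Load, Check, Recv, Busy, Idle, Hold, Crit, Halt}
E[¬valid U AX (¬alarm ∨ valid)]: least fixpoint, start Z0 = Sat(AX (¬alarm ∨ valid)) = {Load, Check, Recv, Busy, Idle, Hold, Crit, Halt}, add states in Sat(¬valid) with some successor in Z. Already a fixed point.
Sat(E[¬valid U AX (¬alarm ∨ valid)]) = {Load, Check, Recv, Busy, Idle, Hold, Crit, Halt}
Err ∉ Sat(E[¬valid U AX (¬alarm ∨ valid)]) = {Load, Check, Recv, Busy, Idle, Hold, Crit, Halt}, so the formula does not hold at Err.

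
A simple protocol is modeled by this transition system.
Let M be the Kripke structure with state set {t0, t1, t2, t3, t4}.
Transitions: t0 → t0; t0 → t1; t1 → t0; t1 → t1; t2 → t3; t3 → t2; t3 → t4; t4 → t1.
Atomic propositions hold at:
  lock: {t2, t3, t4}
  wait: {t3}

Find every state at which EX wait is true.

{t2}

Sat(EX wait) = {s : some successor in {t3}} = {t2}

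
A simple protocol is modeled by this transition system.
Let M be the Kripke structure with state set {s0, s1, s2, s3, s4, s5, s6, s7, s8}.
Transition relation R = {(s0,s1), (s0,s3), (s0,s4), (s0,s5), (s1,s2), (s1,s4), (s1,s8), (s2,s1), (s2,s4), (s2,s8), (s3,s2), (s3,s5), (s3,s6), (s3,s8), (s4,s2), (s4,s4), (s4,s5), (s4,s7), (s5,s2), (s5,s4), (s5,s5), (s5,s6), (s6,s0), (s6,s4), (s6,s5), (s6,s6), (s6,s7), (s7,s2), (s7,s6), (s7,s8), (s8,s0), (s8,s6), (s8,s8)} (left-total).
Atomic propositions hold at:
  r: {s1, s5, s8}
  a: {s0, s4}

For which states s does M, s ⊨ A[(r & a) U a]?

{s0, s4}

Sat(r & a) = ∅
A[(r & a) U a]: least fixpoint, start Z0 = Sat(a) = {s0, s4}, add states in Sat(r & a) with every successor in Z. Already a fixed point.
Sat(A[(r & a) U a]) = {s0, s4}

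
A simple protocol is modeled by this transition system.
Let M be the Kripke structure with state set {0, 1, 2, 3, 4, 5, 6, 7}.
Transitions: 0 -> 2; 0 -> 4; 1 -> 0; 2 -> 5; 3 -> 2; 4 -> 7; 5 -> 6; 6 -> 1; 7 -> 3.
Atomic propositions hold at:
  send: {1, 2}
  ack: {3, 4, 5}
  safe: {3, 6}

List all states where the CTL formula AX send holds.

Sat(AX send) = {s : every successor in {1, 2}} = {3, 6}

{3, 6}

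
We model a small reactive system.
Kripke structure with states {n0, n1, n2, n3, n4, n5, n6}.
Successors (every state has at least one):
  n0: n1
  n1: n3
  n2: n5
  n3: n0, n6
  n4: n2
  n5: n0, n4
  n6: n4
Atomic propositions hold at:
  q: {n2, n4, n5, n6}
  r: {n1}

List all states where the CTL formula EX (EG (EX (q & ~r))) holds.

{n1, n2, n3, n4, n5, n6}

Sat(~r) = {n0, n2, n3, n4, n5, n6}
Sat(q & ~r) = {n2, n4, n5, n6}
Sat(EX (q & ~r)) = {s : some successor in {n2, n4, n5, n6}} = {n2, n3, n4, n5, n6}
EG (EX (q & ~r)): greatest fixpoint, start Z0 = {n2, n3, n4, n5, n6}, keep only states in Sat with some successor in Z. Already a fixed point.
Sat(EG (EX (q & ~r))) = {n2, n3, n4, n5, n6}
Sat(EX (EG (EX (q & ~r)))) = {s : some successor in {n2, n3, n4, n5, n6}} = {n1, n2, n3, n4, n5, n6}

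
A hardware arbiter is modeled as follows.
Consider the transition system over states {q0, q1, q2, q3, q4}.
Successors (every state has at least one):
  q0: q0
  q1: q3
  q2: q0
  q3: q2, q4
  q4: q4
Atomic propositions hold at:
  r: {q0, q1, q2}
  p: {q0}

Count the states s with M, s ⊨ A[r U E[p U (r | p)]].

Sat(r | p) = {q0, q1, q2}
E[p U (r | p)]: least fixpoint, start Z0 = Sat((r | p)) = {q0, q1, q2}, add states in Sat(p) with some successor in Z. Already a fixed point.
Sat(E[p U (r | p)]) = {q0, q1, q2}
A[r U E[p U (r | p)]]: least fixpoint, start Z0 = Sat(E[p U (r | p)]) = {q0, q1, q2}, add states in Sat(r) with every successor in Z. Already a fixed point.
Sat(A[r U E[p U (r | p)]]) = {q0, q1, q2}
|Sat(A[r U E[p U (r | p)]])| = |{q0, q1, q2}| = 3.

3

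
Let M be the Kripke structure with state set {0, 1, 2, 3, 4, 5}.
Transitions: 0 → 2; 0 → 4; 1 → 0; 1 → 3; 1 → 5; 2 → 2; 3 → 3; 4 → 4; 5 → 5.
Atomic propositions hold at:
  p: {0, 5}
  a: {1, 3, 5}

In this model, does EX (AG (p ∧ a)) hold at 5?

Sat(p ∧ a) = {5}
AG (p ∧ a): greatest fixpoint, start Z0 = {5}, keep only states in Sat with every successor in Z. Already a fixed point.
Sat(AG (p ∧ a)) = {5}
Sat(EX (AG (p ∧ a))) = {s : some successor in {5}} = {1, 5}
5 ∈ Sat(EX (AG (p ∧ a))) = {1, 5}, so the formula holds at 5.

Yes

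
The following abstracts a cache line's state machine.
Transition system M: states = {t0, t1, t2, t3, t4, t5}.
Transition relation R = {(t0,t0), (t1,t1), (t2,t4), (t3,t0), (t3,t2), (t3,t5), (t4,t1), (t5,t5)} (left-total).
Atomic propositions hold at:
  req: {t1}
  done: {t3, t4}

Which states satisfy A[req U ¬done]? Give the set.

{t0, t1, t2, t5}

Sat(¬done) = {t0, t1, t2, t5}
A[req U ¬done]: least fixpoint, start Z0 = Sat(¬done) = {t0, t1, t2, t5}, add states in Sat(req) with every successor in Z. Already a fixed point.
Sat(A[req U ¬done]) = {t0, t1, t2, t5}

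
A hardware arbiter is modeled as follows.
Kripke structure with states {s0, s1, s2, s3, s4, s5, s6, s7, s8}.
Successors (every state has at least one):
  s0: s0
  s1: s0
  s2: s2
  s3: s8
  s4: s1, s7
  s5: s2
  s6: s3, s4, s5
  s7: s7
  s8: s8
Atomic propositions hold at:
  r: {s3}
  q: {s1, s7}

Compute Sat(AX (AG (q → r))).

{s0, s1, s2, s3, s5, s8}

Sat(q → r) = {s0, s2, s3, s4, s5, s6, s8}
AG (q → r): greatest fixpoint, start Z0 = {s0, s2, s3, s4, s5, s6, s8}, keep only states in Sat with every successor in Z. Z1 = {s0, s2, s3, s5, s6, s8}; Z2 = {s0, s2, s3, s5, s8}; fixed.
Sat(AG (q → r)) = {s0, s2, s3, s5, s8}
Sat(AX (AG (q → r))) = {s : every successor in {s0, s2, s3, s5, s8}} = {s0, s1, s2, s3, s5, s8}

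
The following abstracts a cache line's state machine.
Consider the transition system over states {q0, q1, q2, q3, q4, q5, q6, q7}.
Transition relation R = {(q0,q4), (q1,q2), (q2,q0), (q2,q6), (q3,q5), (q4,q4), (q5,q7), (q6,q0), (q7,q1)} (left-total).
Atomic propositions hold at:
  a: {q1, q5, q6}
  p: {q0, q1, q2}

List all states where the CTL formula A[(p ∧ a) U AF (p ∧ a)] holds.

Sat(p ∧ a) = {q1}
AF (p ∧ a): least fixpoint, start Z0 = {q1}, add states with every successor in Z. Z1 = {q1, q7}; Z2 = {q1, q5, q7}; Z3 = {q1, q3, q5, q7}; fixed.
Sat(AF (p ∧ a)) = {q1, q3, q5, q7}
A[(p ∧ a) U AF (p ∧ a)]: least fixpoint, start Z0 = Sat(AF (p ∧ a)) = {q1, q3, q5, q7}, add states in Sat(p ∧ a) with every successor in Z. Already a fixed point.
Sat(A[(p ∧ a) U AF (p ∧ a)]) = {q1, q3, q5, q7}

{q1, q3, q5, q7}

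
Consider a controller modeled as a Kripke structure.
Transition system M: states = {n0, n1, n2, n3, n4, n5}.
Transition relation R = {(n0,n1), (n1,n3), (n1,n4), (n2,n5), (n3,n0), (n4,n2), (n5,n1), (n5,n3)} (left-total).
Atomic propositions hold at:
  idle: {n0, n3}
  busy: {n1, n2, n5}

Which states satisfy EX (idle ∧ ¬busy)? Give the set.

{n1, n3, n5}

Sat(¬busy) = {n0, n3, n4}
Sat(idle ∧ ¬busy) = {n0, n3}
Sat(EX (idle ∧ ¬busy)) = {s : some successor in {n0, n3}} = {n1, n3, n5}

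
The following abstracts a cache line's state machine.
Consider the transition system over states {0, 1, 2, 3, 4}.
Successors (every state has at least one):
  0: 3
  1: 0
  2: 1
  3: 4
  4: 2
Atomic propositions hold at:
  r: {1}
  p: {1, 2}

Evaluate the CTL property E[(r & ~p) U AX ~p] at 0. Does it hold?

Sat(~p) = {0, 3, 4}
Sat(r & ~p) = ∅
Sat(AX ~p) = {s : every successor in {0, 3, 4}} = {0, 1, 3}
E[(r & ~p) U AX ~p]: least fixpoint, start Z0 = Sat(AX ~p) = {0, 1, 3}, add states in Sat(r & ~p) with some successor in Z. Already a fixed point.
Sat(E[(r & ~p) U AX ~p]) = {0, 1, 3}
0 ∈ Sat(E[(r & ~p) U AX ~p]) = {0, 1, 3}, so the formula holds at 0.

Yes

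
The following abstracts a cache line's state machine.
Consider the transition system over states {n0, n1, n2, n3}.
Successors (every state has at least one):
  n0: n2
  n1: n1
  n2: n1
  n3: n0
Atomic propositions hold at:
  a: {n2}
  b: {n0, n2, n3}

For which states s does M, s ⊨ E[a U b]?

{n0, n2, n3}

E[a U b]: least fixpoint, start Z0 = Sat(b) = {n0, n2, n3}, add states in Sat(a) with some successor in Z. Already a fixed point.
Sat(E[a U b]) = {n0, n2, n3}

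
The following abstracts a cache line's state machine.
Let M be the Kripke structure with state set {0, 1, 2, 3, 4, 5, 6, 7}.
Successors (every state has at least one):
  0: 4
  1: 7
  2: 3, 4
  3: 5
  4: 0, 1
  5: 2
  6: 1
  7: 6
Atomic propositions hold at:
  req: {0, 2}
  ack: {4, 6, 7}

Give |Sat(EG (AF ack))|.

AF ack: least fixpoint, start Z0 = {4, 6, 7}, add states with every successor in Z. Z1 = {0, 1, 4, 6, 7}; fixed.
Sat(AF ack) = {0, 1, 4, 6, 7}
EG (AF ack): greatest fixpoint, start Z0 = {0, 1, 4, 6, 7}, keep only states in Sat with some successor in Z. Already a fixed point.
Sat(EG (AF ack)) = {0, 1, 4, 6, 7}
|Sat(EG (AF ack))| = |{0, 1, 4, 6, 7}| = 5.

5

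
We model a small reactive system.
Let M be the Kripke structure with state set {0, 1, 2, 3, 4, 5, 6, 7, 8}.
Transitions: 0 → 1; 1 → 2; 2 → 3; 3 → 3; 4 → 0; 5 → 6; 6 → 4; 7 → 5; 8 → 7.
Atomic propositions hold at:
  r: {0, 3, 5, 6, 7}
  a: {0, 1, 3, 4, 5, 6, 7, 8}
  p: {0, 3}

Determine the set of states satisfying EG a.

EG a: greatest fixpoint, start Z0 = {0, 1, 3, 4, 5, 6, 7, 8}, keep only states in Sat with some successor in Z. Z1 = {0, 3, 4, 5, 6, 7, 8}; Z2 = {3, 4, 5, 6, 7, 8}; Z3 = {3, 5, 6, 7, 8}; Z4 = {3, 5, 7, 8}; Z5 = {3, 7, 8}; Z6 = {3, 8}; Z7 = {3}; fixed.
Sat(EG a) = {3}

{3}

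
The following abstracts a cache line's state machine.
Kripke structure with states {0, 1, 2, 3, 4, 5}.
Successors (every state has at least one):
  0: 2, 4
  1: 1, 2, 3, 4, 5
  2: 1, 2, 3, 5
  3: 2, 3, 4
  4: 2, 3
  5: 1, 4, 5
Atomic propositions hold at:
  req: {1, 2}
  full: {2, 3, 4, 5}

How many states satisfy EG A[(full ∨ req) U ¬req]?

4

Sat(full ∨ req) = {1, 2, 3, 4, 5}
Sat(¬req) = {0, 3, 4, 5}
A[(full ∨ req) U ¬req]: least fixpoint, start Z0 = Sat(¬req) = {0, 3, 4, 5}, add states in Sat(full ∨ req) with every successor in Z. Already a fixed point.
Sat(A[(full ∨ req) U ¬req]) = {0, 3, 4, 5}
EG A[(full ∨ req) U ¬req]: greatest fixpoint, start Z0 = {0, 3, 4, 5}, keep only states in Sat with some successor in Z. Already a fixed point.
Sat(EG A[(full ∨ req) U ¬req]) = {0, 3, 4, 5}
|Sat(EG A[(full ∨ req) U ¬req])| = |{0, 3, 4, 5}| = 4.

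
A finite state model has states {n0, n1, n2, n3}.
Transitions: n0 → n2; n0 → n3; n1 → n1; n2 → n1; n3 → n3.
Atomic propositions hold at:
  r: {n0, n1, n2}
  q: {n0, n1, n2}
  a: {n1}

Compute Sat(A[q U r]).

A[q U r]: least fixpoint, start Z0 = Sat(r) = {n0, n1, n2}, add states in Sat(q) with every successor in Z. Already a fixed point.
Sat(A[q U r]) = {n0, n1, n2}

{n0, n1, n2}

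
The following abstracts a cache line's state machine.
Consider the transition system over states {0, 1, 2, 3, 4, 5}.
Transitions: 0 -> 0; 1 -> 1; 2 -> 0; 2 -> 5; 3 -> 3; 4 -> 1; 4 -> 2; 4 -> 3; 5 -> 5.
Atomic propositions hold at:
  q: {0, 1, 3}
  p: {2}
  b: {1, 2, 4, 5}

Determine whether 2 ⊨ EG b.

Yes

EG b: greatest fixpoint, start Z0 = {1, 2, 4, 5}, keep only states in Sat with some successor in Z. Already a fixed point.
Sat(EG b) = {1, 2, 4, 5}
2 ∈ Sat(EG b) = {1, 2, 4, 5}, so the formula holds at 2.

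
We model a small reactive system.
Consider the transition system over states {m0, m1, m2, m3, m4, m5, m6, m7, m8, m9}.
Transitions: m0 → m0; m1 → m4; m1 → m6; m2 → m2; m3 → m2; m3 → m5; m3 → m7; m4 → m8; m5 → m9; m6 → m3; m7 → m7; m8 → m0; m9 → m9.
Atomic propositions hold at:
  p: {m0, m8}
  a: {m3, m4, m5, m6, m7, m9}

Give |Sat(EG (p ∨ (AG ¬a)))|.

Sat(¬a) = {m0, m1, m2, m8}
AG ¬a: greatest fixpoint, start Z0 = {m0, m1, m2, m8}, keep only states in Sat with every successor in Z. Z1 = {m0, m2, m8}; fixed.
Sat(AG ¬a) = {m0, m2, m8}
Sat(p ∨ (AG ¬a)) = {m0, m2, m8}
EG (p ∨ (AG ¬a)): greatest fixpoint, start Z0 = {m0, m2, m8}, keep only states in Sat with some successor in Z. Already a fixed point.
Sat(EG (p ∨ (AG ¬a))) = {m0, m2, m8}
|Sat(EG (p ∨ (AG ¬a)))| = |{m0, m2, m8}| = 3.

3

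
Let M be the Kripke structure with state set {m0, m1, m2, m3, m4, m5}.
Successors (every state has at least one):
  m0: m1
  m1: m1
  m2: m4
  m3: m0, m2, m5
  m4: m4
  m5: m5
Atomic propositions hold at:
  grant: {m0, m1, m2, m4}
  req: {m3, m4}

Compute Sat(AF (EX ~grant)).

{m3, m5}

Sat(~grant) = {m3, m5}
Sat(EX ~grant) = {s : some successor in {m3, m5}} = {m3, m5}
AF (EX ~grant): least fixpoint, start Z0 = {m3, m5}, add states with every successor in Z. Already a fixed point.
Sat(AF (EX ~grant)) = {m3, m5}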